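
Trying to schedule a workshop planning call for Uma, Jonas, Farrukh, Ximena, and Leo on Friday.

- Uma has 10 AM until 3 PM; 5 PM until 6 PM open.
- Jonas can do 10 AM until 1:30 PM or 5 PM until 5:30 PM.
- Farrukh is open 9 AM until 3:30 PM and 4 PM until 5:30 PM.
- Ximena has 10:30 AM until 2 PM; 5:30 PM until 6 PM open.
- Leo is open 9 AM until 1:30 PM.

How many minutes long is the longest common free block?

Uma ∩ Jonas: 10:00-13:30, 17:00-17:30.
Uma ∩ Jonas ∩ Farrukh: 10:00-13:30, 17:00-17:30.
Uma ∩ Jonas ∩ Farrukh ∩ Ximena: 10:30-13:30.
Uma ∩ Jonas ∩ Farrukh ∩ Ximena ∩ Leo: 10:30-13:30.
The longest is 10:30-13:30 at 180 minutes.

180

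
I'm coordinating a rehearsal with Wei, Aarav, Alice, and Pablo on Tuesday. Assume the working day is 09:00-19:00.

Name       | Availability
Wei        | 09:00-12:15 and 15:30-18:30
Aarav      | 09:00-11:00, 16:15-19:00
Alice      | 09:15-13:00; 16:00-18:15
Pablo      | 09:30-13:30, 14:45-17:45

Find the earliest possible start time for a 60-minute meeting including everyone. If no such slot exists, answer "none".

09:30

Wei ∩ Aarav: 09:00-11:00, 16:15-18:30.
Wei ∩ Aarav ∩ Alice: 09:15-11:00, 16:15-18:15.
Wei ∩ Aarav ∩ Alice ∩ Pablo: 09:30-11:00, 16:15-17:45.
The first common window of at least 60 minutes is 09:30-11:00, so the earliest start is 09:30.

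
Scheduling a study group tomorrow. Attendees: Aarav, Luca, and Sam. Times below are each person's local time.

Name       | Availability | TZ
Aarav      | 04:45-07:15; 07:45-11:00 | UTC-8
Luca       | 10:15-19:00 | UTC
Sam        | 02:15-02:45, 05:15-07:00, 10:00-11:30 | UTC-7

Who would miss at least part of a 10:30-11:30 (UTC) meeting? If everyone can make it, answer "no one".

Aarav, Sam

Aarav in UTC: 12:45-15:15, 15:45-19:00 (add 8h to convert from UTC-8).
Luca in UTC: 10:15-19:00.
Sam in UTC: 09:15-09:45, 12:15-14:00, 17:00-18:30 (add 7h to convert from UTC-7).
Aarav: not fully free for 10:30-11:30. Luca: free for 10:30-11:30. Sam: not fully free for 10:30-11:30.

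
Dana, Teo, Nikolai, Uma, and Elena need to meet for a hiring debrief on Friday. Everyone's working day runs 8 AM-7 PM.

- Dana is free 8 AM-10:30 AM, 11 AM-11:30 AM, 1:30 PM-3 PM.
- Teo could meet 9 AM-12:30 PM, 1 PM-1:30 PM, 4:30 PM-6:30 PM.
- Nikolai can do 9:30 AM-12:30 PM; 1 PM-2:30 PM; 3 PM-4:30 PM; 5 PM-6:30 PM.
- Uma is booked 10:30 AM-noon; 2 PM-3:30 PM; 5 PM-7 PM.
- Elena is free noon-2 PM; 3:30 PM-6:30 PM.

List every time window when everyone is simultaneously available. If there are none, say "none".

none

Dana free: 08:00-10:30, 11:00-11:30, 13:30-15:00.
Teo free: 09:00-12:30, 13:00-13:30, 16:30-18:30.
Nikolai free: 09:30-12:30, 13:00-14:30, 15:00-16:30, 17:00-18:30.
Uma free: 08:00-10:30, 12:00-14:00, 15:30-17:00 (invert busy blocks within the working day).
Elena free: 12:00-14:00, 15:30-18:30.
Dana ∩ Teo: 09:00-10:30, 11:00-11:30.
Dana ∩ Teo ∩ Nikolai: 09:30-10:30, 11:00-11:30.
Dana ∩ Teo ∩ Nikolai ∩ Uma: 09:30-10:30.
Dana ∩ Teo ∩ Nikolai ∩ Uma ∩ Elena: ∅.
There is no time when everyone is free.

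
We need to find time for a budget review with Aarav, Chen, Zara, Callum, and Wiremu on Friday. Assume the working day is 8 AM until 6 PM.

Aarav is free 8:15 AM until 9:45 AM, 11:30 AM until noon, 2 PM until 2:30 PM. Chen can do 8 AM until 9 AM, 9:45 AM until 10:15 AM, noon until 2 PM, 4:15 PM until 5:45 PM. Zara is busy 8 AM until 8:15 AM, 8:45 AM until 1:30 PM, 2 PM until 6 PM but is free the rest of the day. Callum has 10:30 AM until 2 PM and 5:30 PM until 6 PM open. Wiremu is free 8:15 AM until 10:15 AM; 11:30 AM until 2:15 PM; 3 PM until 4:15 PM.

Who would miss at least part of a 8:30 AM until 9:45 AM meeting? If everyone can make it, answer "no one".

Aarav free: 08:15-09:45, 11:30-12:00, 14:00-14:30.
Chen free: 08:00-09:00, 09:45-10:15, 12:00-14:00, 16:15-17:45.
Zara free: 08:15-08:45, 13:30-14:00 (invert busy blocks within the working day).
Callum free: 10:30-14:00, 17:30-18:00.
Wiremu free: 08:15-10:15, 11:30-14:15, 15:00-16:15.
Aarav: free for 08:30-09:45. Chen: not fully free for 08:30-09:45. Zara: not fully free for 08:30-09:45. Callum: not fully free for 08:30-09:45. Wiremu: free for 08:30-09:45.

Callum, Chen, Zara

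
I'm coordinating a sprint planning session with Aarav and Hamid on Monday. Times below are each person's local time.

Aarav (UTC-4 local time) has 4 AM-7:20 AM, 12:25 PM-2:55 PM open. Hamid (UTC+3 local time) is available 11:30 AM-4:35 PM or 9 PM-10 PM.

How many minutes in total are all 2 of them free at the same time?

225

Aarav in UTC: 08:00-11:20, 16:25-18:55 (add 4h to convert from UTC-4).
Hamid in UTC: 08:30-13:35, 18:00-19:00 (subtract 3h to convert from UTC+3).
Aarav ∩ Hamid: 08:30-11:20, 18:00-18:55.
Summing the common windows: 170 + 55 = 225 minutes.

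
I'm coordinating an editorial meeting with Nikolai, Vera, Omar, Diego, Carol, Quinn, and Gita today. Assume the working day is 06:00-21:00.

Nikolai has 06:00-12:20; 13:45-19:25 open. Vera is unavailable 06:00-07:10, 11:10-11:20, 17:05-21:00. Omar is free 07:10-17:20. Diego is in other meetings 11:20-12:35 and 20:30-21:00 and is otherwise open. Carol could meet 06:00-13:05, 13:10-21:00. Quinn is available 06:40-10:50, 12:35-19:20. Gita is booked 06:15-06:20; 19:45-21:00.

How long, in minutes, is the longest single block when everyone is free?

220

Nikolai free: 06:00-12:20, 13:45-19:25.
Vera free: 07:10-11:10, 11:20-17:05 (invert busy blocks within the working day).
Omar free: 07:10-17:20.
Diego free: 06:00-11:20, 12:35-20:30 (invert busy blocks within the working day).
Carol free: 06:00-13:05, 13:10-21:00.
Quinn free: 06:40-10:50, 12:35-19:20.
Gita free: 06:00-06:15, 06:20-19:45 (invert busy blocks within the working day).
Nikolai ∩ Vera: 07:10-11:10, 11:20-12:20, 13:45-17:05.
Nikolai ∩ Vera ∩ Omar: 07:10-11:10, 11:20-12:20, 13:45-17:05.
Nikolai ∩ Vera ∩ Omar ∩ Diego: 07:10-11:10, 13:45-17:05.
Nikolai ∩ Vera ∩ Omar ∩ Diego ∩ Carol: 07:10-11:10, 13:45-17:05.
Nikolai ∩ Vera ∩ Omar ∩ Diego ∩ Carol ∩ Quinn: 07:10-10:50, 13:45-17:05.
Nikolai ∩ Vera ∩ Omar ∩ Diego ∩ Carol ∩ Quinn ∩ Gita: 07:10-10:50, 13:45-17:05.
The longest is 07:10-10:50 at 220 minutes.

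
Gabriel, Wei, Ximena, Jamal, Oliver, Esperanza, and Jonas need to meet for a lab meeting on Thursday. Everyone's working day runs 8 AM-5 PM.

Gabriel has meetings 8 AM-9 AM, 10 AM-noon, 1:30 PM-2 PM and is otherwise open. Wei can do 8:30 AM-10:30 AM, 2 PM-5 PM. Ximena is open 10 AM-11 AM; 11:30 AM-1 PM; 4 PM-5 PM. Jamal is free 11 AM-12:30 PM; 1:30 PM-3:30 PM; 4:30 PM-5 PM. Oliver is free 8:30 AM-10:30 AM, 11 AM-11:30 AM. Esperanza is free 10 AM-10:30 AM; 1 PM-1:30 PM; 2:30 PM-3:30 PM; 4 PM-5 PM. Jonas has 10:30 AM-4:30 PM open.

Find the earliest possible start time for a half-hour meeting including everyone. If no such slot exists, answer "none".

Gabriel free: 09:00-10:00, 12:00-13:30, 14:00-17:00 (invert busy blocks within the working day).
Wei free: 08:30-10:30, 14:00-17:00.
Ximena free: 10:00-11:00, 11:30-13:00, 16:00-17:00.
Jamal free: 11:00-12:30, 13:30-15:30, 16:30-17:00.
Oliver free: 08:30-10:30, 11:00-11:30.
Esperanza free: 10:00-10:30, 13:00-13:30, 14:30-15:30, 16:00-17:00.
Jonas free: 10:30-16:30.
Gabriel ∩ Wei: 09:00-10:00, 14:00-17:00.
Gabriel ∩ Wei ∩ Ximena: 16:00-17:00.
Gabriel ∩ Wei ∩ Ximena ∩ Jamal: 16:30-17:00.
Gabriel ∩ Wei ∩ Ximena ∩ Jamal ∩ Oliver: ∅.
Gabriel ∩ Wei ∩ Ximena ∩ Jamal ∩ Oliver ∩ Esperanza: ∅.
Gabriel ∩ Wei ∩ Ximena ∩ Jamal ∩ Oliver ∩ Esperanza ∩ Jonas: ∅.
There is no time when everyone is free.
No common window is at least 30 minutes long.

none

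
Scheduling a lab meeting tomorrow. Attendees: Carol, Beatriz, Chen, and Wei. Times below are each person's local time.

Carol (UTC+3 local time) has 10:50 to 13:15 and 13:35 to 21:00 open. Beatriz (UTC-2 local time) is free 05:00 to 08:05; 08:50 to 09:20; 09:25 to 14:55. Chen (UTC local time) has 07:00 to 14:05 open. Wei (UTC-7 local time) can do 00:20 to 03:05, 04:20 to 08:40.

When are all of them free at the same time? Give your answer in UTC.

Carol in UTC: 07:50-10:15, 10:35-18:00 (subtract 3h to convert from UTC+3).
Beatriz in UTC: 07:00-10:05, 10:50-11:20, 11:25-16:55 (add 2h to convert from UTC-2).
Chen in UTC: 07:00-14:05.
Wei in UTC: 07:20-10:05, 11:20-15:40 (add 7h to convert from UTC-7).
Carol ∩ Beatriz: 07:50-10:05, 10:50-11:20, 11:25-16:55.
Carol ∩ Beatriz ∩ Chen: 07:50-10:05, 10:50-11:20, 11:25-14:05.
Carol ∩ Beatriz ∩ Chen ∩ Wei: 07:50-10:05, 11:25-14:05.

07:50-10:05, 11:25-14:05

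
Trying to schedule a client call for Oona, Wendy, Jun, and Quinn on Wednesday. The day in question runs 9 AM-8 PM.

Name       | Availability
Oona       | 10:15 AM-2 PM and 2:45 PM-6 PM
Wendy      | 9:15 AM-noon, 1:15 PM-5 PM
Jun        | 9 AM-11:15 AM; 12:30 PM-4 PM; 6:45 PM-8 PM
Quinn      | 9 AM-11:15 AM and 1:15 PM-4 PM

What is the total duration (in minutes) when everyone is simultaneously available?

180

Oona ∩ Wendy: 10:15-12:00, 13:15-14:00, 14:45-17:00.
Oona ∩ Wendy ∩ Jun: 10:15-11:15, 13:15-14:00, 14:45-16:00.
Oona ∩ Wendy ∩ Jun ∩ Quinn: 10:15-11:15, 13:15-14:00, 14:45-16:00.
So the common availability across everyone is 10:15-11:15, 13:15-14:00, 14:45-16:00.
Summing the common windows: 60 + 45 + 75 = 180 minutes.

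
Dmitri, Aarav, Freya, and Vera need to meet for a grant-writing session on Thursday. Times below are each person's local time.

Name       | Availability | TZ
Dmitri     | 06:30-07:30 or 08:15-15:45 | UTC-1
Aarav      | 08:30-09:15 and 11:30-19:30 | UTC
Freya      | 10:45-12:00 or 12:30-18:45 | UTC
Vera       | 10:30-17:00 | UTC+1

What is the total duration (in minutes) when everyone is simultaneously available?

240

Dmitri in UTC: 07:30-08:30, 09:15-16:45 (add 1h to convert from UTC-1).
Aarav in UTC: 08:30-09:15, 11:30-19:30.
Freya in UTC: 10:45-12:00, 12:30-18:45.
Vera in UTC: 09:30-16:00 (subtract 1h to convert from UTC+1).
Dmitri ∩ Aarav: 11:30-16:45.
Dmitri ∩ Aarav ∩ Freya: 11:30-12:00, 12:30-16:45.
Dmitri ∩ Aarav ∩ Freya ∩ Vera: 11:30-12:00, 12:30-16:00.
Summing the common windows: 30 + 210 = 240 minutes.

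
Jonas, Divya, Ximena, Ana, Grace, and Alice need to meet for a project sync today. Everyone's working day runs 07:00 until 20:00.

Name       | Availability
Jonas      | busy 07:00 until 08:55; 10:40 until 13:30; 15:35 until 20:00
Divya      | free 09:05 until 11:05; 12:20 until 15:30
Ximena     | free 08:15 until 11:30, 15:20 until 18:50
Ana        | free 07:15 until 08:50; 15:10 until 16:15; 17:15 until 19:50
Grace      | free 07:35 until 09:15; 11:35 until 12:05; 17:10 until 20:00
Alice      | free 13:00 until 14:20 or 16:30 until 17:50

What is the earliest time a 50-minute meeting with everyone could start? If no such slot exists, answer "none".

Jonas free: 08:55-10:40, 13:30-15:35 (invert busy blocks within the working day).
Divya free: 09:05-11:05, 12:20-15:30.
Ximena free: 08:15-11:30, 15:20-18:50.
Ana free: 07:15-08:50, 15:10-16:15, 17:15-19:50.
Grace free: 07:35-09:15, 11:35-12:05, 17:10-20:00.
Alice free: 13:00-14:20, 16:30-17:50.
Jonas ∩ Divya: 09:05-10:40, 13:30-15:30.
Jonas ∩ Divya ∩ Ximena: 09:05-10:40, 15:20-15:30.
Jonas ∩ Divya ∩ Ximena ∩ Ana: 15:20-15:30.
Jonas ∩ Divya ∩ Ximena ∩ Ana ∩ Grace: ∅.
Jonas ∩ Divya ∩ Ximena ∩ Ana ∩ Grace ∩ Alice: ∅.
There is no time when everyone is free.
No common window is at least 50 minutes long.

none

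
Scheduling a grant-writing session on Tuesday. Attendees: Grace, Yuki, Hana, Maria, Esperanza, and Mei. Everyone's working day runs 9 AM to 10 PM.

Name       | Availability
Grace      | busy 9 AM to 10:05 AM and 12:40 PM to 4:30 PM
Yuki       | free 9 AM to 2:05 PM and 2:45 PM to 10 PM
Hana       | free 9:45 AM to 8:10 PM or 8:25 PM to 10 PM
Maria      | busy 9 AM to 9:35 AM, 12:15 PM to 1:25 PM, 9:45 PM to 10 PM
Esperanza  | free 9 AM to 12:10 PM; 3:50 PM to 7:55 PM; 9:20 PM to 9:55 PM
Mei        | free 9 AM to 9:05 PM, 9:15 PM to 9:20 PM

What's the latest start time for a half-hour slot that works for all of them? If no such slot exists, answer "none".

Grace free: 10:05-12:40, 16:30-22:00 (invert busy blocks within the working day).
Yuki free: 09:00-14:05, 14:45-22:00.
Hana free: 09:45-20:10, 20:25-22:00.
Maria free: 09:35-12:15, 13:25-21:45 (invert busy blocks within the working day).
Esperanza free: 09:00-12:10, 15:50-19:55, 21:20-21:55.
Mei free: 09:00-21:05, 21:15-21:20.
Grace ∩ Yuki: 10:05-12:40, 16:30-22:00.
Grace ∩ Yuki ∩ Hana: 10:05-12:40, 16:30-20:10, 20:25-22:00.
Grace ∩ Yuki ∩ Hana ∩ Maria: 10:05-12:15, 16:30-20:10, 20:25-21:45.
Grace ∩ Yuki ∩ Hana ∩ Maria ∩ Esperanza: 10:05-12:10, 16:30-19:55, 21:20-21:45.
Grace ∩ Yuki ∩ Hana ∩ Maria ∩ Esperanza ∩ Mei: 10:05-12:10, 16:30-19:55.
The last common window of at least 30 minutes is 16:30-19:55; a 30-minute meeting can start as late as 19:25 and still end by 19:55.

19:25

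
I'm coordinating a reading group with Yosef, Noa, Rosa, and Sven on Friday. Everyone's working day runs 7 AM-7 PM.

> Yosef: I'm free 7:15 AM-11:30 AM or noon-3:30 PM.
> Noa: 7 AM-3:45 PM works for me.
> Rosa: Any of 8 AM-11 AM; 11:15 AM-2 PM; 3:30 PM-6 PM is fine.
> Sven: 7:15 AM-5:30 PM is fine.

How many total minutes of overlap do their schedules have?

Yosef ∩ Noa: 07:15-11:30, 12:00-15:30.
Yosef ∩ Noa ∩ Rosa: 08:00-11:00, 11:15-11:30, 12:00-14:00.
Yosef ∩ Noa ∩ Rosa ∩ Sven: 08:00-11:00, 11:15-11:30, 12:00-14:00.
Summing the common windows: 180 + 15 + 120 = 315 minutes.

315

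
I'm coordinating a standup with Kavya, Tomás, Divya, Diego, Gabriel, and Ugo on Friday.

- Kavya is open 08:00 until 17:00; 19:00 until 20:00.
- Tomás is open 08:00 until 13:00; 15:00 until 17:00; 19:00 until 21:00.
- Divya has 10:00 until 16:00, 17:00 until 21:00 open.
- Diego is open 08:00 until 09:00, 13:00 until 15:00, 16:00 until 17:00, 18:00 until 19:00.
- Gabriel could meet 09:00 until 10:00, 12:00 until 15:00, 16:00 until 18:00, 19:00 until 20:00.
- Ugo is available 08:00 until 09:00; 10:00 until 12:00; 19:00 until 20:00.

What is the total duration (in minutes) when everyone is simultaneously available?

Kavya ∩ Tomás: 08:00-13:00, 15:00-17:00, 19:00-20:00.
Kavya ∩ Tomás ∩ Divya: 10:00-13:00, 15:00-16:00, 19:00-20:00.
Kavya ∩ Tomás ∩ Divya ∩ Diego: ∅.
Kavya ∩ Tomás ∩ Divya ∩ Diego ∩ Gabriel: ∅.
Kavya ∩ Tomás ∩ Divya ∩ Diego ∩ Gabriel ∩ Ugo: ∅.
There is no time when everyone is free.
There is no common window, so the total is 0 minutes.

0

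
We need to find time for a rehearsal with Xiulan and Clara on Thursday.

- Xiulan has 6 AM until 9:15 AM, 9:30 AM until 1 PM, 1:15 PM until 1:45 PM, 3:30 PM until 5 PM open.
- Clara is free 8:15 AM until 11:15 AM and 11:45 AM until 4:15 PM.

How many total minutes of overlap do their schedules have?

Xiulan ∩ Clara: 08:15-09:15, 09:30-11:15, 11:45-13:00, 13:15-13:45, 15:30-16:15.
Summing the common windows: 60 + 105 + 75 + 30 + 45 = 315 minutes.

315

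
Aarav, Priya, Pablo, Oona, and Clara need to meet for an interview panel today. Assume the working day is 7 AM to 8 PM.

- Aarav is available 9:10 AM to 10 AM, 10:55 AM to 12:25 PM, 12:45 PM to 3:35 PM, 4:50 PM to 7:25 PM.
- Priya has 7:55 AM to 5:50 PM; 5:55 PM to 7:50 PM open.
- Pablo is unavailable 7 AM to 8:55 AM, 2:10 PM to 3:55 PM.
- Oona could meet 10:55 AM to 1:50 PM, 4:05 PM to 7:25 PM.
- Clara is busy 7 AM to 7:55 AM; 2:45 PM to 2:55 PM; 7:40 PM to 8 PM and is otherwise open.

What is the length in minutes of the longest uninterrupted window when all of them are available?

Aarav free: 09:10-10:00, 10:55-12:25, 12:45-15:35, 16:50-19:25.
Priya free: 07:55-17:50, 17:55-19:50.
Pablo free: 08:55-14:10, 15:55-20:00 (invert busy blocks within the working day).
Oona free: 10:55-13:50, 16:05-19:25.
Clara free: 07:55-14:45, 14:55-19:40 (invert busy blocks within the working day).
Aarav ∩ Priya: 09:10-10:00, 10:55-12:25, 12:45-15:35, 16:50-17:50, 17:55-19:25.
Aarav ∩ Priya ∩ Pablo: 09:10-10:00, 10:55-12:25, 12:45-14:10, 16:50-17:50, 17:55-19:25.
Aarav ∩ Priya ∩ Pablo ∩ Oona: 10:55-12:25, 12:45-13:50, 16:50-17:50, 17:55-19:25.
Aarav ∩ Priya ∩ Pablo ∩ Oona ∩ Clara: 10:55-12:25, 12:45-13:50, 16:50-17:50, 17:55-19:25.
The longest is 10:55-12:25 at 90 minutes.

90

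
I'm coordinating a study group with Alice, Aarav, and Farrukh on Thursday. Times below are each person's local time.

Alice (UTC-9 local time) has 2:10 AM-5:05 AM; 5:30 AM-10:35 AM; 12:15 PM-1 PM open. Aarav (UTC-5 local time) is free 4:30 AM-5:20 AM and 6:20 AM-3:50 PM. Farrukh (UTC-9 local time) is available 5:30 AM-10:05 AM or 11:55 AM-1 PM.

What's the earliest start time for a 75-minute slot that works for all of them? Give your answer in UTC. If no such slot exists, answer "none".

Alice in UTC: 11:10-14:05, 14:30-19:35, 21:15-22:00 (add 9h to convert from UTC-9).
Aarav in UTC: 09:30-10:20, 11:20-20:50 (add 5h to convert from UTC-5).
Farrukh in UTC: 14:30-19:05, 20:55-22:00 (add 9h to convert from UTC-9).
Alice ∩ Aarav: 11:20-14:05, 14:30-19:35.
Alice ∩ Aarav ∩ Farrukh: 14:30-19:05.
So the common availability across everyone is 14:30-19:05.
The first common window of at least 75 minutes is 14:30-19:05, so the earliest start is 14:30.

14:30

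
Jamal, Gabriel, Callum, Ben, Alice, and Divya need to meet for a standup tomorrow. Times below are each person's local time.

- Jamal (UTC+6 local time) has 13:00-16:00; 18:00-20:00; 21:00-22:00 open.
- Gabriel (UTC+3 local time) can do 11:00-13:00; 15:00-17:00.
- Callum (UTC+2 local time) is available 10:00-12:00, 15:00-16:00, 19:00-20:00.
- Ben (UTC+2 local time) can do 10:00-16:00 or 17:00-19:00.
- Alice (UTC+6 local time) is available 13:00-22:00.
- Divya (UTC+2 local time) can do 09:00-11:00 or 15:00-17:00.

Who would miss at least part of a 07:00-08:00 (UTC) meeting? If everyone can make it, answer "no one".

Ben, Callum, Gabriel

Jamal in UTC: 07:00-10:00, 12:00-14:00, 15:00-16:00 (subtract 6h to convert from UTC+6).
Gabriel in UTC: 08:00-10:00, 12:00-14:00 (subtract 3h to convert from UTC+3).
Callum in UTC: 08:00-10:00, 13:00-14:00, 17:00-18:00 (subtract 2h to convert from UTC+2).
Ben in UTC: 08:00-14:00, 15:00-17:00 (subtract 2h to convert from UTC+2).
Alice in UTC: 07:00-16:00 (subtract 6h to convert from UTC+6).
Divya in UTC: 07:00-09:00, 13:00-15:00 (subtract 2h to convert from UTC+2).
Jamal: free for 07:00-08:00. Gabriel: not fully free for 07:00-08:00. Callum: not fully free for 07:00-08:00. Ben: not fully free for 07:00-08:00. Alice: free for 07:00-08:00. Divya: free for 07:00-08:00.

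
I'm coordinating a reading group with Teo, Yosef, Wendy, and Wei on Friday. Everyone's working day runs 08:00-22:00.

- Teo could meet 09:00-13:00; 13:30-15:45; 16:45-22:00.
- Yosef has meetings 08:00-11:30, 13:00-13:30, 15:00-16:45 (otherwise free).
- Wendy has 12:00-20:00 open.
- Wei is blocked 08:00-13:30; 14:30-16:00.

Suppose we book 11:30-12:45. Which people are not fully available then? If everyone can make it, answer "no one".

Teo free: 09:00-13:00, 13:30-15:45, 16:45-22:00.
Yosef free: 11:30-13:00, 13:30-15:00, 16:45-22:00 (invert busy blocks within the working day).
Wendy free: 12:00-20:00.
Wei free: 13:30-14:30, 16:00-22:00 (invert busy blocks within the working day).
Teo: free for 11:30-12:45. Yosef: free for 11:30-12:45. Wendy: not fully free for 11:30-12:45. Wei: not fully free for 11:30-12:45.

Wei, Wendy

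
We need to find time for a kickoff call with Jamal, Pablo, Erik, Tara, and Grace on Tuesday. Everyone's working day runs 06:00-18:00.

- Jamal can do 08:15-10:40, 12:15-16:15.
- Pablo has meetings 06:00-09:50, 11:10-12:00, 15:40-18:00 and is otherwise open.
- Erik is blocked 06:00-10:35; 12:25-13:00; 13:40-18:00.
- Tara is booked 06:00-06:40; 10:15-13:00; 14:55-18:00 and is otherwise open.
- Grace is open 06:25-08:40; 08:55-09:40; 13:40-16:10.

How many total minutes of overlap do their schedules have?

0

Jamal free: 08:15-10:40, 12:15-16:15.
Pablo free: 09:50-11:10, 12:00-15:40 (invert busy blocks within the working day).
Erik free: 10:35-12:25, 13:00-13:40 (invert busy blocks within the working day).
Tara free: 06:40-10:15, 13:00-14:55 (invert busy blocks within the working day).
Grace free: 06:25-08:40, 08:55-09:40, 13:40-16:10.
Jamal ∩ Pablo: 09:50-10:40, 12:15-15:40.
Jamal ∩ Pablo ∩ Erik: 10:35-10:40, 12:15-12:25, 13:00-13:40.
Jamal ∩ Pablo ∩ Erik ∩ Tara: 13:00-13:40.
Jamal ∩ Pablo ∩ Erik ∩ Tara ∩ Grace: ∅.
There is no time when everyone is free.
There is no common window, so the total is 0 minutes.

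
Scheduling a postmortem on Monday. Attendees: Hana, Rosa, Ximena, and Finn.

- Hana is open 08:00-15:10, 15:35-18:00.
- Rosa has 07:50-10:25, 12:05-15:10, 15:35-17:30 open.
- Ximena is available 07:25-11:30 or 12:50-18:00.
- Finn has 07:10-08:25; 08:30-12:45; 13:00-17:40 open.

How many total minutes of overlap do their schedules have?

385

Hana ∩ Rosa: 08:00-10:25, 12:05-15:10, 15:35-17:30.
Hana ∩ Rosa ∩ Ximena: 08:00-10:25, 12:50-15:10, 15:35-17:30.
Hana ∩ Rosa ∩ Ximena ∩ Finn: 08:00-08:25, 08:30-10:25, 13:00-15:10, 15:35-17:30.
Summing the common windows: 25 + 115 + 130 + 115 = 385 minutes.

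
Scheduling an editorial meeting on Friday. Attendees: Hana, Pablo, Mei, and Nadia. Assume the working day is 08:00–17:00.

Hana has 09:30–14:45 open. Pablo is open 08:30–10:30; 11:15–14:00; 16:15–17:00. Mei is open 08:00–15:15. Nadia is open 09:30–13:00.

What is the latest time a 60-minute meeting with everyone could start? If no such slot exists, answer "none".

12:00

Hana ∩ Pablo: 09:30-10:30, 11:15-14:00.
Hana ∩ Pablo ∩ Mei: 09:30-10:30, 11:15-14:00.
Hana ∩ Pablo ∩ Mei ∩ Nadia: 09:30-10:30, 11:15-13:00.
Those are the intersection windows.
The last common window of at least 60 minutes is 11:15-13:00; a 60-minute meeting can start as late as 12:00 and still end by 13:00.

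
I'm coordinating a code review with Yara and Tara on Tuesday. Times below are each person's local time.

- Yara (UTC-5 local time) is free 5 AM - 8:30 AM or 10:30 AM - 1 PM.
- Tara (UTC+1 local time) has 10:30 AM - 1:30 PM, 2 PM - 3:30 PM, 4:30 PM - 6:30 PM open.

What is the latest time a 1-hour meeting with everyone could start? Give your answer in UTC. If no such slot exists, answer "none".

16:30

Yara in UTC: 10:00-13:30, 15:30-18:00 (add 5h to convert from UTC-5).
Tara in UTC: 09:30-12:30, 13:00-14:30, 15:30-17:30 (subtract 1h to convert from UTC+1).
Yara ∩ Tara: 10:00-12:30, 13:00-13:30, 15:30-17:30.
Those are the intersection windows.
The last common window of at least 60 minutes is 15:30-17:30; a 60-minute meeting can start as late as 16:30 and still end by 17:30.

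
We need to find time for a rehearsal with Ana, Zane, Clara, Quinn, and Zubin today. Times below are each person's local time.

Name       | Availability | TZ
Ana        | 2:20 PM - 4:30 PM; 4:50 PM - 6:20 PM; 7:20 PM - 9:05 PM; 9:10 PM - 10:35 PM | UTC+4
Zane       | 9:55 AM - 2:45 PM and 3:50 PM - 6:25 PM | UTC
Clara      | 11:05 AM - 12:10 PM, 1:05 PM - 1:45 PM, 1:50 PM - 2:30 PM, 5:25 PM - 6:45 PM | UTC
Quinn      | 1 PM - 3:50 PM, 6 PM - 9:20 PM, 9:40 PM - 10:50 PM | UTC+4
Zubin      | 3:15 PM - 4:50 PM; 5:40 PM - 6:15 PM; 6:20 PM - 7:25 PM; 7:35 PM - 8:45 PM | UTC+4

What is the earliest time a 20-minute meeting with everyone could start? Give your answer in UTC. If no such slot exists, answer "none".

11:15

Ana in UTC: 10:20-12:30, 12:50-14:20, 15:20-17:05, 17:10-18:35 (subtract 4h to convert from UTC+4).
Zane in UTC: 09:55-14:45, 15:50-18:25.
Clara in UTC: 11:05-12:10, 13:05-13:45, 13:50-14:30, 17:25-18:45.
Quinn in UTC: 09:00-11:50, 14:00-17:20, 17:40-18:50 (subtract 4h to convert from UTC+4).
Zubin in UTC: 11:15-12:50, 13:40-14:15, 14:20-15:25, 15:35-16:45 (subtract 4h to convert from UTC+4).
Ana ∩ Zane: 10:20-12:30, 12:50-14:20, 15:50-17:05, 17:10-18:25.
Ana ∩ Zane ∩ Clara: 11:05-12:10, 13:05-13:45, 13:50-14:20, 17:25-18:25.
Ana ∩ Zane ∩ Clara ∩ Quinn: 11:05-11:50, 14:00-14:20, 17:40-18:25.
Ana ∩ Zane ∩ Clara ∩ Quinn ∩ Zubin: 11:15-11:50, 14:00-14:15.
The first common window of at least 20 minutes is 11:15-11:50, so the earliest start is 11:15.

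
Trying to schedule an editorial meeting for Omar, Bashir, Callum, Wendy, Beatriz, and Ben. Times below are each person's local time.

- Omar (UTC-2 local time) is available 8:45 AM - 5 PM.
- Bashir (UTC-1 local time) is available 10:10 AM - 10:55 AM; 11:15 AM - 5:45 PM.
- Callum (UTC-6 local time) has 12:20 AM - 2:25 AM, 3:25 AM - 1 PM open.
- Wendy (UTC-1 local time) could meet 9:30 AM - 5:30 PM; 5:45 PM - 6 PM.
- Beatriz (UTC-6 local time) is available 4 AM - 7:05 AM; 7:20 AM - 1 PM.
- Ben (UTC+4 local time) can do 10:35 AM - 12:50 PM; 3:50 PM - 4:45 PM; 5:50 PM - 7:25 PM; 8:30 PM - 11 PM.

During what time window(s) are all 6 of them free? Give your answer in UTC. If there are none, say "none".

Omar in UTC: 10:45-19:00 (add 2h to convert from UTC-2).
Bashir in UTC: 11:10-11:55, 12:15-18:45 (add 1h to convert from UTC-1).
Callum in UTC: 06:20-08:25, 09:25-19:00 (add 6h to convert from UTC-6).
Wendy in UTC: 10:30-18:30, 18:45-19:00 (add 1h to convert from UTC-1).
Beatriz in UTC: 10:00-13:05, 13:20-19:00 (add 6h to convert from UTC-6).
Ben in UTC: 06:35-08:50, 11:50-12:45, 13:50-15:25, 16:30-19:00 (subtract 4h to convert from UTC+4).
Omar ∩ Bashir: 11:10-11:55, 12:15-18:45.
Omar ∩ Bashir ∩ Callum: 11:10-11:55, 12:15-18:45.
Omar ∩ Bashir ∩ Callum ∩ Wendy: 11:10-11:55, 12:15-18:30.
Omar ∩ Bashir ∩ Callum ∩ Wendy ∩ Beatriz: 11:10-11:55, 12:15-13:05, 13:20-18:30.
Omar ∩ Bashir ∩ Callum ∩ Wendy ∩ Beatriz ∩ Ben: 11:50-11:55, 12:15-12:45, 13:50-15:25, 16:30-18:30.
Those are the intersection windows.

11:50-11:55, 12:15-12:45, 13:50-15:25, 16:30-18:30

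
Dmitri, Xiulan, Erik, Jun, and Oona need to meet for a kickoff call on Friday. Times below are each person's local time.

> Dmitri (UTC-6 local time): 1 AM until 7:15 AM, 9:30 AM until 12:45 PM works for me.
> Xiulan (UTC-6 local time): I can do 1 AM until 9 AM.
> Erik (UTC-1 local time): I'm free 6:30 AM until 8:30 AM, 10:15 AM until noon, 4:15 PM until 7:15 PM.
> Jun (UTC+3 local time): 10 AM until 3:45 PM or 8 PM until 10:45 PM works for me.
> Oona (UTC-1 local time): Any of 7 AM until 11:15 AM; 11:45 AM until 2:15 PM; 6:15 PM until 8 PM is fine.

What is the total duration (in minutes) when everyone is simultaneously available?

Dmitri in UTC: 07:00-13:15, 15:30-18:45 (add 6h to convert from UTC-6).
Xiulan in UTC: 07:00-15:00 (add 6h to convert from UTC-6).
Erik in UTC: 07:30-09:30, 11:15-13:00, 17:15-20:15 (add 1h to convert from UTC-1).
Jun in UTC: 07:00-12:45, 17:00-19:45 (subtract 3h to convert from UTC+3).
Oona in UTC: 08:00-12:15, 12:45-15:15, 19:15-21:00 (add 1h to convert from UTC-1).
Dmitri ∩ Xiulan: 07:00-13:15.
Dmitri ∩ Xiulan ∩ Erik: 07:30-09:30, 11:15-13:00.
Dmitri ∩ Xiulan ∩ Erik ∩ Jun: 07:30-09:30, 11:15-12:45.
Dmitri ∩ Xiulan ∩ Erik ∩ Jun ∩ Oona: 08:00-09:30, 11:15-12:15.
Summing the common windows: 90 + 60 = 150 minutes.

150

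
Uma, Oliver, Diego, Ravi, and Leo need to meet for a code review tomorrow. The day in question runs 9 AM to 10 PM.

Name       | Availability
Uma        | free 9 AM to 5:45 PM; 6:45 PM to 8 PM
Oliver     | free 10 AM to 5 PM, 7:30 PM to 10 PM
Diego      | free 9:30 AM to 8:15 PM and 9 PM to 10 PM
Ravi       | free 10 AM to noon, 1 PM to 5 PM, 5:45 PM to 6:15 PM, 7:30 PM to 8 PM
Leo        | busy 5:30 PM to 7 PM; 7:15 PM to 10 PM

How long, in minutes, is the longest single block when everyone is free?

Uma free: 09:00-17:45, 18:45-20:00.
Oliver free: 10:00-17:00, 19:30-22:00.
Diego free: 09:30-20:15, 21:00-22:00.
Ravi free: 10:00-12:00, 13:00-17:00, 17:45-18:15, 19:30-20:00.
Leo free: 09:00-17:30, 19:00-19:15 (invert busy blocks within the working day).
Uma ∩ Oliver: 10:00-17:00, 19:30-20:00.
Uma ∩ Oliver ∩ Diego: 10:00-17:00, 19:30-20:00.
Uma ∩ Oliver ∩ Diego ∩ Ravi: 10:00-12:00, 13:00-17:00, 19:30-20:00.
Uma ∩ Oliver ∩ Diego ∩ Ravi ∩ Leo: 10:00-12:00, 13:00-17:00.
The longest is 13:00-17:00 at 240 minutes.

240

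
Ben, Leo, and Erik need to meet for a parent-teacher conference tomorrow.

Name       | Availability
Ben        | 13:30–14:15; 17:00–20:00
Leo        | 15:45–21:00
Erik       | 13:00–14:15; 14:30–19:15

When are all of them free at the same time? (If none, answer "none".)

17:00-19:15

Ben ∩ Leo: 17:00-20:00.
Ben ∩ Leo ∩ Erik: 17:00-19:15.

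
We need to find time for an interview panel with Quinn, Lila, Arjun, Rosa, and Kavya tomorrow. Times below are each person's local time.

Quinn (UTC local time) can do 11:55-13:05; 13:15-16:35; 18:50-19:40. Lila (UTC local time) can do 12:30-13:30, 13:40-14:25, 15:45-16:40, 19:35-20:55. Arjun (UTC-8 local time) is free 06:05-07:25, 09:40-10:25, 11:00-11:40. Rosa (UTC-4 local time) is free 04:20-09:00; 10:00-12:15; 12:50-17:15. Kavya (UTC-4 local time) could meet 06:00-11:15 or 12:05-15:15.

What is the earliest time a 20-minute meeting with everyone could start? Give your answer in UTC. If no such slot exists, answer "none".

Quinn in UTC: 11:55-13:05, 13:15-16:35, 18:50-19:40.
Lila in UTC: 12:30-13:30, 13:40-14:25, 15:45-16:40, 19:35-20:55.
Arjun in UTC: 14:05-15:25, 17:40-18:25, 19:00-19:40 (add 8h to convert from UTC-8).
Rosa in UTC: 08:20-13:00, 14:00-16:15, 16:50-21:15 (add 4h to convert from UTC-4).
Kavya in UTC: 10:00-15:15, 16:05-19:15 (add 4h to convert from UTC-4).
Quinn ∩ Lila: 12:30-13:05, 13:15-13:30, 13:40-14:25, 15:45-16:35, 19:35-19:40.
Quinn ∩ Lila ∩ Arjun: 14:05-14:25, 19:35-19:40.
Quinn ∩ Lila ∩ Arjun ∩ Rosa: 14:05-14:25, 19:35-19:40.
Quinn ∩ Lila ∩ Arjun ∩ Rosa ∩ Kavya: 14:05-14:25.
The first common window of at least 20 minutes is 14:05-14:25, so the earliest start is 14:05.

14:05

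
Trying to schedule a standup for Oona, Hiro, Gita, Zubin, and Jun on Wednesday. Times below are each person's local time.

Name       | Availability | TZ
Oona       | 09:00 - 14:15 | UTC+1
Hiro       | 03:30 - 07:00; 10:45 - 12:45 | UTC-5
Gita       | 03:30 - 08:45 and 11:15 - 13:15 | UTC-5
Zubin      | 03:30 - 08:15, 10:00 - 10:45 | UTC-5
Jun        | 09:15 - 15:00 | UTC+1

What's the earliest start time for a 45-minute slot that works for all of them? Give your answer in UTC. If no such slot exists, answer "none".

Oona in UTC: 08:00-13:15 (subtract 1h to convert from UTC+1).
Hiro in UTC: 08:30-12:00, 15:45-17:45 (add 5h to convert from UTC-5).
Gita in UTC: 08:30-13:45, 16:15-18:15 (add 5h to convert from UTC-5).
Zubin in UTC: 08:30-13:15, 15:00-15:45 (add 5h to convert from UTC-5).
Jun in UTC: 08:15-14:00 (subtract 1h to convert from UTC+1).
Oona ∩ Hiro: 08:30-12:00.
Oona ∩ Hiro ∩ Gita: 08:30-12:00.
Oona ∩ Hiro ∩ Gita ∩ Zubin: 08:30-12:00.
Oona ∩ Hiro ∩ Gita ∩ Zubin ∩ Jun: 08:30-12:00.
The first common window of at least 45 minutes is 08:30-12:00, so the earliest start is 08:30.

08:30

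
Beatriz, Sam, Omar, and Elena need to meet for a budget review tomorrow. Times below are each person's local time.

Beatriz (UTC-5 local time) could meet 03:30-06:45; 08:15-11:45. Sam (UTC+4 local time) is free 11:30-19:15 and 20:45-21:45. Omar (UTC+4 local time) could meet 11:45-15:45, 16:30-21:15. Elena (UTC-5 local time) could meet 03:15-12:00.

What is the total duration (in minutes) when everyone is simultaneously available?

315

Beatriz in UTC: 08:30-11:45, 13:15-16:45 (add 5h to convert from UTC-5).
Sam in UTC: 07:30-15:15, 16:45-17:45 (subtract 4h to convert from UTC+4).
Omar in UTC: 07:45-11:45, 12:30-17:15 (subtract 4h to convert from UTC+4).
Elena in UTC: 08:15-17:00 (add 5h to convert from UTC-5).
Beatriz ∩ Sam: 08:30-11:45, 13:15-15:15.
Beatriz ∩ Sam ∩ Omar: 08:30-11:45, 13:15-15:15.
Beatriz ∩ Sam ∩ Omar ∩ Elena: 08:30-11:45, 13:15-15:15.
So the common availability across everyone is 08:30-11:45, 13:15-15:15.
Summing the common windows: 195 + 120 = 315 minutes.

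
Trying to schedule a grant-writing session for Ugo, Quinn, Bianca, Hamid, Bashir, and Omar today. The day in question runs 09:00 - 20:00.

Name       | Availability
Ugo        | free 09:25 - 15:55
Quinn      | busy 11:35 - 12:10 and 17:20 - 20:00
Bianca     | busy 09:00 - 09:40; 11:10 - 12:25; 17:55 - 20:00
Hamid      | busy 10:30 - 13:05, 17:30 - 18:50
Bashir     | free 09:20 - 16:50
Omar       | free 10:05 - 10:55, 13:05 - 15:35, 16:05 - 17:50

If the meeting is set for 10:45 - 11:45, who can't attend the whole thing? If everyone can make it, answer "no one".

Ugo free: 09:25-15:55.
Quinn free: 09:00-11:35, 12:10-17:20 (invert busy blocks within the working day).
Bianca free: 09:40-11:10, 12:25-17:55 (invert busy blocks within the working day).
Hamid free: 09:00-10:30, 13:05-17:30, 18:50-20:00 (invert busy blocks within the working day).
Bashir free: 09:20-16:50.
Omar free: 10:05-10:55, 13:05-15:35, 16:05-17:50.
Ugo: free for 10:45-11:45. Quinn: not fully free for 10:45-11:45. Bianca: not fully free for 10:45-11:45. Hamid: not fully free for 10:45-11:45. Bashir: free for 10:45-11:45. Omar: not fully free for 10:45-11:45.

Bianca, Hamid, Omar, Quinn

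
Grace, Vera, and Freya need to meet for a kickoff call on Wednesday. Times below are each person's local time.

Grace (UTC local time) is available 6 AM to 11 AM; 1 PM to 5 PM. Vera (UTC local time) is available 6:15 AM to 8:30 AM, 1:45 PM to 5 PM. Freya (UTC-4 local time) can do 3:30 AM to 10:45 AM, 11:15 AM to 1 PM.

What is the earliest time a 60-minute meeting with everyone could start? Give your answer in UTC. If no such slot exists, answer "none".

Grace in UTC: 06:00-11:00, 13:00-17:00.
Vera in UTC: 06:15-08:30, 13:45-17:00.
Freya in UTC: 07:30-14:45, 15:15-17:00 (add 4h to convert from UTC-4).
Grace ∩ Vera: 06:15-08:30, 13:45-17:00.
Grace ∩ Vera ∩ Freya: 07:30-08:30, 13:45-14:45, 15:15-17:00.
So the common availability across everyone is 07:30-08:30, 13:45-14:45, 15:15-17:00.
The first common window of at least 60 minutes is 07:30-08:30, so the earliest start is 07:30.

07:30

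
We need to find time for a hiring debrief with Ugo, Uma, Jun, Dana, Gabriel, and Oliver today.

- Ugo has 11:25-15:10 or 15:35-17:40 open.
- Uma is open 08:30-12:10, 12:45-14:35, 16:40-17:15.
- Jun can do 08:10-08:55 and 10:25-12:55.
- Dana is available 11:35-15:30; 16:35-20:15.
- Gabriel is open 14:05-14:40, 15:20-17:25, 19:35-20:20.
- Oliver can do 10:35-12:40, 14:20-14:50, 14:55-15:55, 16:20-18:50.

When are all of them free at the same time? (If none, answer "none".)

Ugo ∩ Uma: 11:25-12:10, 12:45-14:35, 16:40-17:15.
Ugo ∩ Uma ∩ Jun: 11:25-12:10, 12:45-12:55.
Ugo ∩ Uma ∩ Jun ∩ Dana: 11:35-12:10, 12:45-12:55.
Ugo ∩ Uma ∩ Jun ∩ Dana ∩ Gabriel: ∅.
Ugo ∩ Uma ∩ Jun ∩ Dana ∩ Gabriel ∩ Oliver: ∅.
There is no time when everyone is free.

none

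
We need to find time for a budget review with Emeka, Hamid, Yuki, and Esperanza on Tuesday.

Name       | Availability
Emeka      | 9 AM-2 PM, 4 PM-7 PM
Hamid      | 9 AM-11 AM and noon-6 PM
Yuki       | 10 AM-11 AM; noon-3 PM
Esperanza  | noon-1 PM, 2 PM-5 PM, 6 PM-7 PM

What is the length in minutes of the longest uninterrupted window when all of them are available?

60

Emeka ∩ Hamid: 09:00-11:00, 12:00-14:00, 16:00-18:00.
Emeka ∩ Hamid ∩ Yuki: 10:00-11:00, 12:00-14:00.
Emeka ∩ Hamid ∩ Yuki ∩ Esperanza: 12:00-13:00.
The longest is 12:00-13:00 at 60 minutes.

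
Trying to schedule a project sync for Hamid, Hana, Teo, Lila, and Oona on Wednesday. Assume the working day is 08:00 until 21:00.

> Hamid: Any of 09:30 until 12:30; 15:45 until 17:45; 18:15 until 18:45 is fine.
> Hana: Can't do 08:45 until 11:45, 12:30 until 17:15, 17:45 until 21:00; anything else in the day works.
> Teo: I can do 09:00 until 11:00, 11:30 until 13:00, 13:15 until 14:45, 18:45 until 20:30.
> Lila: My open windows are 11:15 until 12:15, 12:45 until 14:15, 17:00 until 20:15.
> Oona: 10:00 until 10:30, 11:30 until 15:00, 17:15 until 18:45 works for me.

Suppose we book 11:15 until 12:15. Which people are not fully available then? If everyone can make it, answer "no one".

Hamid free: 09:30-12:30, 15:45-17:45, 18:15-18:45.
Hana free: 08:00-08:45, 11:45-12:30, 17:15-17:45 (invert busy blocks within the working day).
Teo free: 09:00-11:00, 11:30-13:00, 13:15-14:45, 18:45-20:30.
Lila free: 11:15-12:15, 12:45-14:15, 17:00-20:15.
Oona free: 10:00-10:30, 11:30-15:00, 17:15-18:45.
Hamid: free for 11:15-12:15. Hana: not fully free for 11:15-12:15. Teo: not fully free for 11:15-12:15. Lila: free for 11:15-12:15. Oona: not fully free for 11:15-12:15.

Hana, Oona, Teo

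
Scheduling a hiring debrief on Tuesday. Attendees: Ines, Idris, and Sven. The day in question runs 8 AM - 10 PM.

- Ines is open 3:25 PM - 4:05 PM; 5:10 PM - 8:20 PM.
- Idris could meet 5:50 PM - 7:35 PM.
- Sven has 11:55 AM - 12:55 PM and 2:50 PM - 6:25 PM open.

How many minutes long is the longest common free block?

35

Ines ∩ Idris: 17:50-19:35.
Ines ∩ Idris ∩ Sven: 17:50-18:25.
The longest is 17:50-18:25 at 35 minutes.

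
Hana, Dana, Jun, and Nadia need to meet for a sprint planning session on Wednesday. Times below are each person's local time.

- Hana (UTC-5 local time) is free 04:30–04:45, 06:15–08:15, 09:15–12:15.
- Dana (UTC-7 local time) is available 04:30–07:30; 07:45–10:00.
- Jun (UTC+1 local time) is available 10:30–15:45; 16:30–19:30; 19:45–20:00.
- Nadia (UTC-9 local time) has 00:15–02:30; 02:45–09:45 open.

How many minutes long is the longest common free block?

90

Hana in UTC: 09:30-09:45, 11:15-13:15, 14:15-17:15 (add 5h to convert from UTC-5).
Dana in UTC: 11:30-14:30, 14:45-17:00 (add 7h to convert from UTC-7).
Jun in UTC: 09:30-14:45, 15:30-18:30, 18:45-19:00 (subtract 1h to convert from UTC+1).
Nadia in UTC: 09:15-11:30, 11:45-18:45 (add 9h to convert from UTC-9).
Hana ∩ Dana: 11:30-13:15, 14:15-14:30, 14:45-17:00.
Hana ∩ Dana ∩ Jun: 11:30-13:15, 14:15-14:30, 15:30-17:00.
Hana ∩ Dana ∩ Jun ∩ Nadia: 11:45-13:15, 14:15-14:30, 15:30-17:00.
So the common availability across everyone is 11:45-13:15, 14:15-14:30, 15:30-17:00.
The longest is 11:45-13:15 at 90 minutes.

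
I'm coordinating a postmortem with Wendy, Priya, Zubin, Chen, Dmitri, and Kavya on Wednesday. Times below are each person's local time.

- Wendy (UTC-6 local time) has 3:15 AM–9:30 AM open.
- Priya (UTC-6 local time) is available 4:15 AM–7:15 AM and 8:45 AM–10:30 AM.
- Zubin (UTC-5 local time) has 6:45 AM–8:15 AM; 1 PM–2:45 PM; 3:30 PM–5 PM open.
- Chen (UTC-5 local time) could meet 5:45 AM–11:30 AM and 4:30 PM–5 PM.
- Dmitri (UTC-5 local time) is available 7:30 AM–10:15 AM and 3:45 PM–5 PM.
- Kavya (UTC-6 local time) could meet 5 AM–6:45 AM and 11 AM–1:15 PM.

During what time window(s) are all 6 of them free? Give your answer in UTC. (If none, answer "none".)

Wendy in UTC: 09:15-15:30 (add 6h to convert from UTC-6).
Priya in UTC: 10:15-13:15, 14:45-16:30 (add 6h to convert from UTC-6).
Zubin in UTC: 11:45-13:15, 18:00-19:45, 20:30-22:00 (add 5h to convert from UTC-5).
Chen in UTC: 10:45-16:30, 21:30-22:00 (add 5h to convert from UTC-5).
Dmitri in UTC: 12:30-15:15, 20:45-22:00 (add 5h to convert from UTC-5).
Kavya in UTC: 11:00-12:45, 17:00-19:15 (add 6h to convert from UTC-6).
Wendy ∩ Priya: 10:15-13:15, 14:45-15:30.
Wendy ∩ Priya ∩ Zubin: 11:45-13:15.
Wendy ∩ Priya ∩ Zubin ∩ Chen: 11:45-13:15.
Wendy ∩ Priya ∩ Zubin ∩ Chen ∩ Dmitri: 12:30-13:15.
Wendy ∩ Priya ∩ Zubin ∩ Chen ∩ Dmitri ∩ Kavya: 12:30-12:45.

12:30-12:45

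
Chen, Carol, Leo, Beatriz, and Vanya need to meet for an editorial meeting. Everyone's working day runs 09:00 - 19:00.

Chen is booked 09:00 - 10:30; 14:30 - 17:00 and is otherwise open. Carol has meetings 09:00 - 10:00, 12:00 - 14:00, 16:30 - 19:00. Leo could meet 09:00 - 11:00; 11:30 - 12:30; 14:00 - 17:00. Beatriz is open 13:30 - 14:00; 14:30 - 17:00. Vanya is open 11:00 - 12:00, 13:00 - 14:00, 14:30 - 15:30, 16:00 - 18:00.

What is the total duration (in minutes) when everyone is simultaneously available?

0

Chen free: 10:30-14:30, 17:00-19:00 (invert busy blocks within the working day).
Carol free: 10:00-12:00, 14:00-16:30 (invert busy blocks within the working day).
Leo free: 09:00-11:00, 11:30-12:30, 14:00-17:00.
Beatriz free: 13:30-14:00, 14:30-17:00.
Vanya free: 11:00-12:00, 13:00-14:00, 14:30-15:30, 16:00-18:00.
Chen ∩ Carol: 10:30-12:00, 14:00-14:30.
Chen ∩ Carol ∩ Leo: 10:30-11:00, 11:30-12:00, 14:00-14:30.
Chen ∩ Carol ∩ Leo ∩ Beatriz: ∅.
Chen ∩ Carol ∩ Leo ∩ Beatriz ∩ Vanya: ∅.
There is no time when everyone is free.
There is no common window, so the total is 0 minutes.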